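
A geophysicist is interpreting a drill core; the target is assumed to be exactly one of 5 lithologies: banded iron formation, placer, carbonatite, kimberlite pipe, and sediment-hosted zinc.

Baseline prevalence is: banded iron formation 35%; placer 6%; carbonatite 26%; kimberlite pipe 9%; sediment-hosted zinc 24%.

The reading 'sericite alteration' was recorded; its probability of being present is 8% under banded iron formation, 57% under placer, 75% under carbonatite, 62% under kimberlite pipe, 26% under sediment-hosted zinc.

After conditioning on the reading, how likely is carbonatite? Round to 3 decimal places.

For each hypothesis, the unnormalized posterior weight is prior × likelihood:
  banded iron formation: 0.35 × 0.08 = 0.028
  placer: 0.06 × 0.57 = 0.0342
  carbonatite: 0.26 × 0.75 = 0.195
  kimberlite pipe: 0.09 × 0.62 = 0.0558
  sediment-hosted zinc: 0.24 × 0.26 = 0.0624
The unnormalized weights sum to 0.3754.
P(carbonatite | evidence) = 0.195 / 0.3754 ≈ 0.519.

0.519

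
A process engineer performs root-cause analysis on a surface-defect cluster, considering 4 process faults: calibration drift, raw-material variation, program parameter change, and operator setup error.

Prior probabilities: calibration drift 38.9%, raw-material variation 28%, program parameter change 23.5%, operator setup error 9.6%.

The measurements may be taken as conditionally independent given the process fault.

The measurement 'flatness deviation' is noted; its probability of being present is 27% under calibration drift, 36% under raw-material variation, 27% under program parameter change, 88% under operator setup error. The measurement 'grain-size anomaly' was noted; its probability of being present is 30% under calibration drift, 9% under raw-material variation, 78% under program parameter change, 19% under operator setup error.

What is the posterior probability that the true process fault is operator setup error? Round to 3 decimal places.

By Bayes' rule with conditional independence, the unnormalized weight for each hypothesis is prior × ∏ likelihoods:
  calibration drift: 0.389 × 0.27 × 0.30 = 0.031509
  raw-material variation: 0.280 × 0.36 × 0.09 = 0.009072
  program parameter change: 0.235 × 0.27 × 0.78 = 0.049491
  operator setup error: 0.096 × 0.88 × 0.19 = 0.016051
Normalizing constant Z = 0.031509 + 0.009072 + 0.049491 + 0.016051 = 0.10612.
P(operator setup error | evidence) = 0.016051 / 0.10612 ≈ 0.151.

0.151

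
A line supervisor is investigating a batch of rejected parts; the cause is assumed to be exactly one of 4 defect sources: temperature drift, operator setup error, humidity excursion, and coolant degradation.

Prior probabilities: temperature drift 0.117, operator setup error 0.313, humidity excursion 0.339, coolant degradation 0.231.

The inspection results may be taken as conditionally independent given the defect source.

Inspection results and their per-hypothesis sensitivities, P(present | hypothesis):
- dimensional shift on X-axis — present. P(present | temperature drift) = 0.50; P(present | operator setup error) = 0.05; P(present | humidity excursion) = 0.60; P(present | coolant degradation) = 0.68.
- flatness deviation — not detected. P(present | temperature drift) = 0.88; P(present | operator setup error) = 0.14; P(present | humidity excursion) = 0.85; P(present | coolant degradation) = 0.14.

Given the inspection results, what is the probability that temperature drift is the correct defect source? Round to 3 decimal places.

Multiply each prior by the joint likelihood of the inspection result pattern (using 1 − P(present | H) for each absent inspection result):
  temperature drift: 0.117 × 0.50 × (1 − 0.88) = 0.00702
  operator setup error: 0.313 × 0.05 × (1 − 0.14) = 0.013459
  humidity excursion: 0.339 × 0.60 × (1 − 0.85) = 0.03051
  coolant degradation: 0.231 × 0.68 × (1 − 0.14) = 0.13509
Marginal likelihood of the evidence = 0.18608.
P(temperature drift | evidence) = 0.00702 / 0.18608 ≈ 0.038.

0.038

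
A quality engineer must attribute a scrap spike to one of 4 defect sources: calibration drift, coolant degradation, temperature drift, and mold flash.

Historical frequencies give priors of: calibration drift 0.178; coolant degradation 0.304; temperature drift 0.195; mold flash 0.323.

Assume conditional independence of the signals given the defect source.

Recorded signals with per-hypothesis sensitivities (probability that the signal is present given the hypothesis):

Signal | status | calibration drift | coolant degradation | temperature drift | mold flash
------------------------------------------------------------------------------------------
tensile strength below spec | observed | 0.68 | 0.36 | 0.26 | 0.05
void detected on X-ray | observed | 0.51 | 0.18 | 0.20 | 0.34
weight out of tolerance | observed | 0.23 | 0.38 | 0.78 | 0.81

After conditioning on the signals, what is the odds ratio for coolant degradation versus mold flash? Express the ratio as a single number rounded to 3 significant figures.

Posterior odds equal prior odds times the likelihood ratio; only the two competing hypotheses matter.
  coolant degradation: 0.304 × 0.36 × 0.18 × 0.38 = 0.0074857
  mold flash: 0.323 × 0.05 × 0.34 × 0.81 = 0.0044477
Odds(coolant degradation : mold flash) = 0.0074857 / 0.0044477 ≈ 1.68.

1.68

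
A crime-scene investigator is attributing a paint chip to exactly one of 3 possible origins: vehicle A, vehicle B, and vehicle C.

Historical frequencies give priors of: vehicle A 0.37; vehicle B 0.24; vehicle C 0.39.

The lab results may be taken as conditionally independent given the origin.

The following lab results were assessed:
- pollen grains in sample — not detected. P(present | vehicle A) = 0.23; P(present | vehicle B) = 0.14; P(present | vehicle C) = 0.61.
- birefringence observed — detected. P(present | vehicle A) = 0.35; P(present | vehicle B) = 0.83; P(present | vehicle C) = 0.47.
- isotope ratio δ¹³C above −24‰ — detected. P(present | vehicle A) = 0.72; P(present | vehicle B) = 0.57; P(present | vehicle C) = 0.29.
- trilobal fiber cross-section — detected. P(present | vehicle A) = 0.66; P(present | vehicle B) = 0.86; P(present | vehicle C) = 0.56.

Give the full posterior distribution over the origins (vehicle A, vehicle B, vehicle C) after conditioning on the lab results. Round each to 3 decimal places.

0.331, 0.587, 0.081

By Bayes' rule with conditional independence, the unnormalized weight for each hypothesis is prior × ∏ likelihoods (using 1 − P(present | H) for each absent lab result):
  vehicle A: 0.37 × (1 − 0.23) × 0.35 × 0.72 × 0.66 = 0.047385
  vehicle B: 0.24 × (1 − 0.14) × 0.83 × 0.57 × 0.86 = 0.083977
  vehicle C: 0.39 × (1 − 0.61) × 0.47 × 0.29 × 0.56 = 0.011609
Marginal likelihood of the evidence = 0.14297.
P(vehicle A | evidence) = 0.047385 / 0.14297 ≈ 0.331
P(vehicle B | evidence) = 0.083977 / 0.14297 ≈ 0.587
P(vehicle C | evidence) = 0.011609 / 0.14297 ≈ 0.081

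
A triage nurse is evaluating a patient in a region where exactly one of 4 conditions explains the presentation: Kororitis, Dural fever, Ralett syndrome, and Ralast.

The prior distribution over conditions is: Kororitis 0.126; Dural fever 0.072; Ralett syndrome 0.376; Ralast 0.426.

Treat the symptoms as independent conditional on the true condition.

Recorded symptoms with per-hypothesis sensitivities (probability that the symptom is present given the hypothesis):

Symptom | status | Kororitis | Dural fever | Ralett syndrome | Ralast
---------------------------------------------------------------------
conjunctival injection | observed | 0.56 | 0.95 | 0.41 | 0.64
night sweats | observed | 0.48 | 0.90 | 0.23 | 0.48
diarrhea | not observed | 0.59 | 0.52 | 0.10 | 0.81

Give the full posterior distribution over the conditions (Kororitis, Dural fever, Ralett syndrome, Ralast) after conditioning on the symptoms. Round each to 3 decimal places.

0.139, 0.295, 0.318, 0.248

Multiply each prior by the joint likelihood of the symptom pattern (using 1 − P(present | H) for each absent symptom):
  Kororitis: 0.126 × 0.56 × 0.48 × (1 − 0.59) = 0.013886
  Dural fever: 0.072 × 0.95 × 0.90 × (1 − 0.52) = 0.029549
  Ralett syndrome: 0.376 × 0.41 × 0.23 × (1 − 0.10) = 0.031911
  Ralast: 0.426 × 0.64 × 0.48 × (1 − 0.81) = 0.024865
Normalizing constant Z = 0.013886 + 0.029549 + 0.031911 + 0.024865 = 0.10021.
P(Kororitis | evidence) = 0.013886 / 0.10021 ≈ 0.139
P(Dural fever | evidence) = 0.029549 / 0.10021 ≈ 0.295
P(Ralett syndrome | evidence) = 0.031911 / 0.10021 ≈ 0.318
P(Ralast | evidence) = 0.024865 / 0.10021 ≈ 0.248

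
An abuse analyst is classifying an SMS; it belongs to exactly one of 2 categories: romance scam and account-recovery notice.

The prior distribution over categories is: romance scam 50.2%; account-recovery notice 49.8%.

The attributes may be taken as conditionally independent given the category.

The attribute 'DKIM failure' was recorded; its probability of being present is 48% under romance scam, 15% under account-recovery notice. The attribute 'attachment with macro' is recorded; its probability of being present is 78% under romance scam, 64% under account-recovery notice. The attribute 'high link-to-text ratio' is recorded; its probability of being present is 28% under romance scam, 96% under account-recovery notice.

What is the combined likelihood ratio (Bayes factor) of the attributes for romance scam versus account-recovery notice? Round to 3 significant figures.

Take the product of per-attribute likelihoods under each hypothesis, then divide.
  romance scam: 0.48 × 0.78 × 0.28 = 0.10483
  account-recovery notice: 0.15 × 0.64 × 0.96 = 0.09216
Bayes factor = 0.10483 / 0.09216 ≈ 1.14

1.14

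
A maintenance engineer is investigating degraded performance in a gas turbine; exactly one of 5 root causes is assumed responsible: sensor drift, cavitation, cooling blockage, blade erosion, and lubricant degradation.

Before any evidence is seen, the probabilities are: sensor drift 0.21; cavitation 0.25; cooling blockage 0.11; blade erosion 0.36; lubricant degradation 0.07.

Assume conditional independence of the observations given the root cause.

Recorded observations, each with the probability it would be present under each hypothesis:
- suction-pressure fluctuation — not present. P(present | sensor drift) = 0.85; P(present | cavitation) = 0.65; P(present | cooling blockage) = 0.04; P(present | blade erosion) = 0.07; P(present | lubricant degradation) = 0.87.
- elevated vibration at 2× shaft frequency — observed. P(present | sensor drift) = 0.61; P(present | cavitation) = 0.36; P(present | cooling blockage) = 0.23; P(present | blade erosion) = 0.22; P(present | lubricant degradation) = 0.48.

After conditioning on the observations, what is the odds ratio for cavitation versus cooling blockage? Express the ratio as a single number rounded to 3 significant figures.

1.30

The normalizing constant cancels in an odds ratio, so compute prior × likelihood for the two hypotheses only (using 1 − P(present | H) for each absent observation):
  cavitation: 0.25 × (1 − 0.65) × 0.36 = 0.0315
  cooling blockage: 0.11 × (1 − 0.04) × 0.23 = 0.024288
Odds(cavitation : cooling blockage) = 0.0315 / 0.024288 ≈ 1.30.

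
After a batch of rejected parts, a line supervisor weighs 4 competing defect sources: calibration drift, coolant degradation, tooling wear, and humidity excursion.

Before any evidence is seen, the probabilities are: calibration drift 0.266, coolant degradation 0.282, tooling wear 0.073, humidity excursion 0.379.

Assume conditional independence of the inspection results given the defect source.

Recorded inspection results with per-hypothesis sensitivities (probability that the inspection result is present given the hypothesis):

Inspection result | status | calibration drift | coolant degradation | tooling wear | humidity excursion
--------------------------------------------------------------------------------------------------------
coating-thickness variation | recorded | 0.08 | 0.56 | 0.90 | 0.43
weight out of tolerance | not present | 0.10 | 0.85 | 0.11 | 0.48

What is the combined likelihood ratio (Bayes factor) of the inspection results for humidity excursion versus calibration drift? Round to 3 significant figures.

3.11

Take the product of per-inspection result likelihoods under each hypothesis (using 1 − P(present | H) for each absent inspection result), then divide.
  humidity excursion: 0.43 × (1 − 0.48) = 0.2236
  calibration drift: 0.08 × (1 − 0.10) = 0.072
Bayes factor = 0.2236 / 0.072 ≈ 3.11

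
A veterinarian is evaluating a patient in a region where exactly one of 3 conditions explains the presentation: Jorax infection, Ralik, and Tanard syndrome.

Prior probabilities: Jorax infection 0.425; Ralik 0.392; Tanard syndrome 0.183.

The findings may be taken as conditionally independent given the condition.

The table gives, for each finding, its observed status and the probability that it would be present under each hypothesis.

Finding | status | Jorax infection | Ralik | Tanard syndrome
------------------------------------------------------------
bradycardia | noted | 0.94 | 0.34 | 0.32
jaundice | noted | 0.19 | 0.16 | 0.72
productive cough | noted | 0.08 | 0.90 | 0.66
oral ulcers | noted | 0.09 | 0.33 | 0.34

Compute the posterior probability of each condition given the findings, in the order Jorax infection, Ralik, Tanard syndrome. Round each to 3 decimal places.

0.033, 0.388, 0.579

By Bayes' rule with conditional independence, the unnormalized weight for each hypothesis is prior × ∏ likelihoods:
  Jorax infection: 0.425 × 0.94 × 0.19 × 0.08 × 0.09 = 0.00054652
  Ralik: 0.392 × 0.34 × 0.16 × 0.90 × 0.33 = 0.0063335
  Tanard syndrome: 0.183 × 0.32 × 0.72 × 0.66 × 0.34 = 0.0094614
Normalizing constant Z = 0.00054652 + 0.0063335 + 0.0094614 = 0.016341.
P(Jorax infection | evidence) = 0.00054652 / 0.016341 ≈ 0.033
P(Ralik | evidence) = 0.0063335 / 0.016341 ≈ 0.388
P(Tanard syndrome | evidence) = 0.0094614 / 0.016341 ≈ 0.579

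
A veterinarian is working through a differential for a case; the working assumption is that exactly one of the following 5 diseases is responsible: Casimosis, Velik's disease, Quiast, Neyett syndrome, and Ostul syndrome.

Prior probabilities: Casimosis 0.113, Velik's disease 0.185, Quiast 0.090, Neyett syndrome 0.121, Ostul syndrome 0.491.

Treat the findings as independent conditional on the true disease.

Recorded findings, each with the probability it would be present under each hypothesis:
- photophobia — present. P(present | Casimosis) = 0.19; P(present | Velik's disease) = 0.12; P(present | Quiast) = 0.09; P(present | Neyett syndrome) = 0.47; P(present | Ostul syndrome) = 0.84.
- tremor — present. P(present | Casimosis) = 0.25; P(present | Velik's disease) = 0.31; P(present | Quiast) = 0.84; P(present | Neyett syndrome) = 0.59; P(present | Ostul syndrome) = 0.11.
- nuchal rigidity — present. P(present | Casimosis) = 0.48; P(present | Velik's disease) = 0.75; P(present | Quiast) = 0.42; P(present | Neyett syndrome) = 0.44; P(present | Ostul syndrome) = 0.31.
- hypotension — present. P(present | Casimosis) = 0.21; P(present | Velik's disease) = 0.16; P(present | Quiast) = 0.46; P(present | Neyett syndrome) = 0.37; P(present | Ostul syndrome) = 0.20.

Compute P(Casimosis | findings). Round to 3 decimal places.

Multiply each prior by the joint likelihood of the evidence pattern:
  Casimosis: 0.113 × 0.19 × 0.25 × 0.48 × 0.21 = 0.00054104
  Velik's disease: 0.185 × 0.12 × 0.31 × 0.75 × 0.16 = 0.00082584
  Quiast: 0.090 × 0.09 × 0.84 × 0.42 × 0.46 = 0.0013145
  Neyett syndrome: 0.121 × 0.47 × 0.59 × 0.44 × 0.37 = 0.0054625
  Ostul syndrome: 0.491 × 0.84 × 0.11 × 0.31 × 0.20 = 0.0028128
The unnormalized weights sum to 0.010957.
P(Casimosis | evidence) = 0.00054104 / 0.010957 ≈ 0.049.

0.049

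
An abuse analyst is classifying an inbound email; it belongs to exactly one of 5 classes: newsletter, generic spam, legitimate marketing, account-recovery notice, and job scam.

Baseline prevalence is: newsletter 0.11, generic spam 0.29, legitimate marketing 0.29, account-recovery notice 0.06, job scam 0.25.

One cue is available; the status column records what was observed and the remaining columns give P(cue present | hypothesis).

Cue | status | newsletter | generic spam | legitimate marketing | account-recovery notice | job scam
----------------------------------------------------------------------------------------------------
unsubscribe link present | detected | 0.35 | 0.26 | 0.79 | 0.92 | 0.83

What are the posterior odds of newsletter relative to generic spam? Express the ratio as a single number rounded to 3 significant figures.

Posterior odds equal prior odds times the likelihood ratio; only the two competing hypotheses matter.
  newsletter: 0.11 × 0.35 = 0.0385
  generic spam: 0.29 × 0.26 = 0.0754
Posterior odds = 0.0385 / 0.0754 ≈ 0.511.

0.511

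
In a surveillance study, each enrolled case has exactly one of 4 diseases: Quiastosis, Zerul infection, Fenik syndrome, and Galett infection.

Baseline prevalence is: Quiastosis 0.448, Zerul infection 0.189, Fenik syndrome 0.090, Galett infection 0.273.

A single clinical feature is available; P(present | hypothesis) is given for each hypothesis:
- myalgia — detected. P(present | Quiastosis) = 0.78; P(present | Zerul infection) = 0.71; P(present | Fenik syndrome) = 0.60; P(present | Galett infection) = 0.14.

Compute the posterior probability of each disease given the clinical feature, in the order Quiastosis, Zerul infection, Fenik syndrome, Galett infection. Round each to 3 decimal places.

0.607, 0.233, 0.094, 0.066

For each hypothesis, the unnormalized posterior weight is prior × likelihood:
  Quiastosis: 0.448 × 0.78 = 0.34944
  Zerul infection: 0.189 × 0.71 = 0.13419
  Fenik syndrome: 0.090 × 0.60 = 0.054
  Galett infection: 0.273 × 0.14 = 0.03822
The unnormalized weights sum to 0.57585.
P(Quiastosis | evidence) = 0.34944 / 0.57585 ≈ 0.607
P(Zerul infection | evidence) = 0.13419 / 0.57585 ≈ 0.233
P(Fenik syndrome | evidence) = 0.054 / 0.57585 ≈ 0.094
P(Galett infection | evidence) = 0.03822 / 0.57585 ≈ 0.066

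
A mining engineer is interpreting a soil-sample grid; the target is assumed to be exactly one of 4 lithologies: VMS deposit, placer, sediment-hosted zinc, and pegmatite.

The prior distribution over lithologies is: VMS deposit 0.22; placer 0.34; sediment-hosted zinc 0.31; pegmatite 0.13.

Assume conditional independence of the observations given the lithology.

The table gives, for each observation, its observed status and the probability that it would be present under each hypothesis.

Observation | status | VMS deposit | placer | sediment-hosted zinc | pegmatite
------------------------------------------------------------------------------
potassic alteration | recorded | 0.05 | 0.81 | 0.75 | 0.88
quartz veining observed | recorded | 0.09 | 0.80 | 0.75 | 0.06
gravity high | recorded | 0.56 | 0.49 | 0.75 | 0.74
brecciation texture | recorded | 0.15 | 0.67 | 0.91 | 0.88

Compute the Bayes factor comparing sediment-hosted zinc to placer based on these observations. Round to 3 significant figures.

Joint likelihood of the evidence pattern under each hypothesis:
  sediment-hosted zinc: 0.75 × 0.75 × 0.75 × 0.91 = 0.38391
  placer: 0.81 × 0.80 × 0.49 × 0.67 = 0.21274
Bayes factor = 0.38391 / 0.21274 ≈ 1.80

1.80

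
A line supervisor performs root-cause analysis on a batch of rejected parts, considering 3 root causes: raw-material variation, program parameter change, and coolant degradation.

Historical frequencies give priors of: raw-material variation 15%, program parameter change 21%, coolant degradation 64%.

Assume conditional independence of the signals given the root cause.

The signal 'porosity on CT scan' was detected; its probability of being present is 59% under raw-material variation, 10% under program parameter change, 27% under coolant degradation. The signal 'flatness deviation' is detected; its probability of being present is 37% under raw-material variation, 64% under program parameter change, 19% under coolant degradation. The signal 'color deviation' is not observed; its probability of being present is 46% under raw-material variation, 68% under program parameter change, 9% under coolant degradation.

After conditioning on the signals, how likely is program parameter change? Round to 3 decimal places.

For each hypothesis, the unnormalized posterior weight is prior × product of the signal likelihoods (using 1 − P(present | H) for each absent signal):
  raw-material variation: 0.15 × 0.59 × 0.37 × (1 − 0.46) = 0.017682
  program parameter change: 0.21 × 0.10 × 0.64 × (1 − 0.68) = 0.0043008
  coolant degradation: 0.64 × 0.27 × 0.19 × (1 − 0.09) = 0.029877
Normalizing constant Z = 0.017682 + 0.0043008 + 0.029877 = 0.05186.
P(program parameter change | evidence) = 0.0043008 / 0.05186 ≈ 0.083.

0.083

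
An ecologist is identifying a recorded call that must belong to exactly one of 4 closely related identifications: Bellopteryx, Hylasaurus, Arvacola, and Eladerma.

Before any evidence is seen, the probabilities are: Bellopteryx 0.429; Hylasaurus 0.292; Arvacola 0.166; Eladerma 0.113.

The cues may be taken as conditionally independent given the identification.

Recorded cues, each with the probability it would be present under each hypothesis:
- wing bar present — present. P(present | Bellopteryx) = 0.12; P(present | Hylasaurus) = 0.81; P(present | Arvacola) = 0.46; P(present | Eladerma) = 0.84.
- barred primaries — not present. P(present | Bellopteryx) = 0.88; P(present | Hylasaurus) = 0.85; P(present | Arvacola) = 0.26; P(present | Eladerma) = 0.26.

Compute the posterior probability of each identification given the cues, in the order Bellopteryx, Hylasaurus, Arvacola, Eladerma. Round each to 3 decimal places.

By Bayes' rule with conditional independence, the unnormalized weight for each hypothesis is prior × ∏ likelihoods (using 1 − P(present | H) for each absent cue):
  Bellopteryx: 0.429 × 0.12 × (1 − 0.88) = 0.0061776
  Hylasaurus: 0.292 × 0.81 × (1 − 0.85) = 0.035478
  Arvacola: 0.166 × 0.46 × (1 − 0.26) = 0.056506
  Eladerma: 0.113 × 0.84 × (1 − 0.26) = 0.070241
Normalizing constant Z = 0.0061776 + 0.035478 + 0.056506 + 0.070241 = 0.1684.
P(Bellopteryx | evidence) = 0.0061776 / 0.1684 ≈ 0.037
P(Hylasaurus | evidence) = 0.035478 / 0.1684 ≈ 0.211
P(Arvacola | evidence) = 0.056506 / 0.1684 ≈ 0.336
P(Eladerma | evidence) = 0.070241 / 0.1684 ≈ 0.417

0.037, 0.211, 0.336, 0.417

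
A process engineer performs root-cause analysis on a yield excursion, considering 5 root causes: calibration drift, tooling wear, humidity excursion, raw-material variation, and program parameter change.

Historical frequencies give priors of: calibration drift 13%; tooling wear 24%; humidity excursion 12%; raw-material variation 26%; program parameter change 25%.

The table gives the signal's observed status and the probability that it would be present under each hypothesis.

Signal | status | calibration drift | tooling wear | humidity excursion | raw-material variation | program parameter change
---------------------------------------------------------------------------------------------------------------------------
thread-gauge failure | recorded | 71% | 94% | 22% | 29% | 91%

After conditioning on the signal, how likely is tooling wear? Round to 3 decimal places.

0.349

Multiply each prior by the likelihood of the signal:
  calibration drift: 0.13 × 0.71 = 0.0923
  tooling wear: 0.24 × 0.94 = 0.2256
  humidity excursion: 0.12 × 0.22 = 0.0264
  raw-material variation: 0.26 × 0.29 = 0.0754
  program parameter change: 0.25 × 0.91 = 0.2275
Normalizing constant Z = 0.0923 + 0.2256 + 0.0264 + 0.0754 + 0.2275 = 0.6472.
P(tooling wear | evidence) = 0.2256 / 0.6472 ≈ 0.349.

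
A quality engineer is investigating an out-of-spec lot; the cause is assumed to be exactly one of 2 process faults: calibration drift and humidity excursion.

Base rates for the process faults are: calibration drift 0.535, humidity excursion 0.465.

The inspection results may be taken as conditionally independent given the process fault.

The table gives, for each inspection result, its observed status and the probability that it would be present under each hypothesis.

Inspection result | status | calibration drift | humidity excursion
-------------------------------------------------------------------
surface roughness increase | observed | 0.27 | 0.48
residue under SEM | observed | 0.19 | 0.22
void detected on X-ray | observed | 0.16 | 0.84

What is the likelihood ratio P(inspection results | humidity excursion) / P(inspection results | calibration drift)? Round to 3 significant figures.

10.8

The Bayes factor is the ratio of the joint likelihoods of the inspection result pattern under the two hypotheses.
  humidity excursion: 0.48 × 0.22 × 0.84 = 0.088704
  calibration drift: 0.27 × 0.19 × 0.16 = 0.008208
Bayes factor = 0.088704 / 0.008208 ≈ 10.8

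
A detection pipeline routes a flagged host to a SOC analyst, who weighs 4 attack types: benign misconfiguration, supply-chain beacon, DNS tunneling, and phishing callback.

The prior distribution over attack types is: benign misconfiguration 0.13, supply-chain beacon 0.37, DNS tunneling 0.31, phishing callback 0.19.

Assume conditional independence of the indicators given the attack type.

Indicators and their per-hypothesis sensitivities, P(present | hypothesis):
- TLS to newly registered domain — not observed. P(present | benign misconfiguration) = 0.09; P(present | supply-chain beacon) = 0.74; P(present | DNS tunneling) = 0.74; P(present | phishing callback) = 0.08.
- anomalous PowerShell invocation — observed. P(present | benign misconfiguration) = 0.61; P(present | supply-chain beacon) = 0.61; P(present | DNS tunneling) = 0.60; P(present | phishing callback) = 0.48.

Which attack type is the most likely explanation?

phishing callback

By Bayes' rule with conditional independence, the unnormalized weight for each hypothesis is prior × ∏ likelihoods (using 1 − P(present | H) for each absent indicator):
  benign misconfiguration: 0.13 × (1 − 0.09) × 0.61 = 0.072163
  supply-chain beacon: 0.37 × (1 − 0.74) × 0.61 = 0.058682
  DNS tunneling: 0.31 × (1 − 0.74) × 0.60 = 0.04836
  phishing callback: 0.19 × (1 − 0.08) × 0.48 = 0.083904
Normalizing constant Z = 0.072163 + 0.058682 + 0.04836 + 0.083904 = 0.26311.
P(benign misconfiguration | evidence) ≈ 0.072163 / 0.26311 ≈ 0.274
P(supply-chain beacon | evidence) ≈ 0.058682 / 0.26311 ≈ 0.223
P(DNS tunneling | evidence) ≈ 0.04836 / 0.26311 ≈ 0.184
P(phishing callback | evidence) ≈ 0.083904 / 0.26311 ≈ 0.319
The largest is 0.319, so phishing callback is most probable.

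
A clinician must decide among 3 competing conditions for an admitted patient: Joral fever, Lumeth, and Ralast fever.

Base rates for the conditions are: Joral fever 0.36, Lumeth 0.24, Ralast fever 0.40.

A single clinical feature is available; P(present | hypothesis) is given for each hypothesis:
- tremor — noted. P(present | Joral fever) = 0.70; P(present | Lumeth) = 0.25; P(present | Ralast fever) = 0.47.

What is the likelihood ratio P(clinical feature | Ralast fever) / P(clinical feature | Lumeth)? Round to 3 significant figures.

Likelihood of this clinical feature under each hypothesis:
  Ralast fever: 0.47
  Lumeth: 0.25
Bayes factor = 0.47 / 0.25 ≈ 1.88

1.88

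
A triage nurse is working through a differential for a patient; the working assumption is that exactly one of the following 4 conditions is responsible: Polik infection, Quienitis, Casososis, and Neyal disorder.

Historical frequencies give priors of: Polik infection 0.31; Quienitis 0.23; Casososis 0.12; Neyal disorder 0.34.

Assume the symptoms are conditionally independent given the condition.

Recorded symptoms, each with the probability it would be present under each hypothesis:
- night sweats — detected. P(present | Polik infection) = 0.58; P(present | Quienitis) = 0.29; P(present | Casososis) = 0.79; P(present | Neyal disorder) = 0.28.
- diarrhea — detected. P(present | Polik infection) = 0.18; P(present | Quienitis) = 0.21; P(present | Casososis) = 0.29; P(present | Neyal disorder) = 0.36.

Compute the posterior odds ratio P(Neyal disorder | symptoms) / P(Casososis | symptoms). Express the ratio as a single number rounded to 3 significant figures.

1.25

Unnormalized posterior weight (prior times the symptom likelihoods) for each of the two hypotheses:
  Neyal disorder: 0.34 × 0.28 × 0.36 = 0.034272
  Casososis: 0.12 × 0.79 × 0.29 = 0.027492
Posterior odds = 0.034272 / 0.027492 ≈ 1.25.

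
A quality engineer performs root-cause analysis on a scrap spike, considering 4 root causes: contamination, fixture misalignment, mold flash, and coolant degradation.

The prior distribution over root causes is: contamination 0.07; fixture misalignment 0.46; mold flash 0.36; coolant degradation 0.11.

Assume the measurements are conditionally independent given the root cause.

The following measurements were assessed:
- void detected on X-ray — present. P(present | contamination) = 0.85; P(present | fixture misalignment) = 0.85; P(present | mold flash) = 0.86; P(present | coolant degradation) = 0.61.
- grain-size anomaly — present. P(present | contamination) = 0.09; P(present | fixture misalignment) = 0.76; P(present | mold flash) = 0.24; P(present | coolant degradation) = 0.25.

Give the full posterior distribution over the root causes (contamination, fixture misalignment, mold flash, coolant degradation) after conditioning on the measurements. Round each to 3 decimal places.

0.014, 0.755, 0.189, 0.043

For each hypothesis, the unnormalized posterior weight is prior × product of the measurement likelihoods:
  contamination: 0.07 × 0.85 × 0.09 = 0.005355
  fixture misalignment: 0.46 × 0.85 × 0.76 = 0.29716
  mold flash: 0.36 × 0.86 × 0.24 = 0.074304
  coolant degradation: 0.11 × 0.61 × 0.25 = 0.016775
Normalizing constant Z = 0.005355 + 0.29716 + 0.074304 + 0.016775 = 0.39359.
P(contamination | evidence) = 0.005355 / 0.39359 ≈ 0.014
P(fixture misalignment | evidence) = 0.29716 / 0.39359 ≈ 0.755
P(mold flash | evidence) = 0.074304 / 0.39359 ≈ 0.189
P(coolant degradation | evidence) = 0.016775 / 0.39359 ≈ 0.043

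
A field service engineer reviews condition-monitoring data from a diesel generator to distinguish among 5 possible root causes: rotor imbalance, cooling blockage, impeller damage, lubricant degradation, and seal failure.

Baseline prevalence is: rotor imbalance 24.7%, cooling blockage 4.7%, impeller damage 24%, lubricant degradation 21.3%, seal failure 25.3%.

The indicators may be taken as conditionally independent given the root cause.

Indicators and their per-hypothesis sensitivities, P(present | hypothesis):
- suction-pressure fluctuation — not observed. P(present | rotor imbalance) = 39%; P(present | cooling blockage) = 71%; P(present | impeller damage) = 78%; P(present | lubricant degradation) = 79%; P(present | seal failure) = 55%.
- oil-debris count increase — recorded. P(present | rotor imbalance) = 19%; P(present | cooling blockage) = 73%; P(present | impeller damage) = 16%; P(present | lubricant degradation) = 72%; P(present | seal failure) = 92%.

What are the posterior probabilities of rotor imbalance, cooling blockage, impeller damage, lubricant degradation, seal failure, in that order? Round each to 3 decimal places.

For each hypothesis, the unnormalized posterior weight is prior × product of the indicator likelihoods (using 1 − P(present | H) for each absent indicator):
  rotor imbalance: 0.247 × (1 − 0.39) × 0.19 = 0.028627
  cooling blockage: 0.047 × (1 − 0.71) × 0.73 = 0.0099499
  impeller damage: 0.240 × (1 − 0.78) × 0.16 = 0.008448
  lubricant degradation: 0.213 × (1 − 0.79) × 0.72 = 0.032206
  seal failure: 0.253 × (1 − 0.55) × 0.92 = 0.10474
Marginal likelihood of the evidence = 0.18397.
P(rotor imbalance | evidence) = 0.028627 / 0.18397 ≈ 0.156
P(cooling blockage | evidence) = 0.0099499 / 0.18397 ≈ 0.054
P(impeller damage | evidence) = 0.008448 / 0.18397 ≈ 0.046
P(lubricant degradation | evidence) = 0.032206 / 0.18397 ≈ 0.175
P(seal failure | evidence) = 0.10474 / 0.18397 ≈ 0.569

0.156, 0.054, 0.046, 0.175, 0.569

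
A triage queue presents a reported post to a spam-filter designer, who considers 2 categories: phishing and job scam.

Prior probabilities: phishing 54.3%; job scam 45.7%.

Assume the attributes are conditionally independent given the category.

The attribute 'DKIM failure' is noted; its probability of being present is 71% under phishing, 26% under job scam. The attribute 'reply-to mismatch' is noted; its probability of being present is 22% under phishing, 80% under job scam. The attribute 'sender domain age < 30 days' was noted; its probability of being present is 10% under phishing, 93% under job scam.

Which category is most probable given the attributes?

For each hypothesis, the unnormalized posterior weight is prior × product of the attribute likelihoods:
  phishing: 0.543 × 0.71 × 0.22 × 0.10 = 0.0084817
  job scam: 0.457 × 0.26 × 0.80 × 0.93 = 0.088402
Marginal likelihood of the evidence = 0.096884.
P(phishing | evidence) ≈ 0.0084817 / 0.096884 ≈ 0.088
P(job scam | evidence) ≈ 0.088402 / 0.096884 ≈ 0.912
The largest is 0.912, so job scam is most probable.

job scam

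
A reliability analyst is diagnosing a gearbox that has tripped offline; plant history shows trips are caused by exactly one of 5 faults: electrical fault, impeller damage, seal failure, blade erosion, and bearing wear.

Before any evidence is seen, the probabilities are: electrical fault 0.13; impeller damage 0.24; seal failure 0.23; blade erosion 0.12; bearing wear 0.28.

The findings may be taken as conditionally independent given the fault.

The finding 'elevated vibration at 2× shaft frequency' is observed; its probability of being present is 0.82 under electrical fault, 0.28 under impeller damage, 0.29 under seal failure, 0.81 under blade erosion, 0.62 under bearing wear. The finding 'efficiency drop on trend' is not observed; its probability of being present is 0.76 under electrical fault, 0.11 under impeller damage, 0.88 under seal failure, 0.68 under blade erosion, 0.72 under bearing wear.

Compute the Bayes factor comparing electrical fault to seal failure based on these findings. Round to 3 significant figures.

5.66

The Bayes factor is the ratio of the joint likelihoods of the evidence pattern under the two hypotheses (using 1 − P(present | H) for each absent finding).
  electrical fault: 0.82 × (1 − 0.76) = 0.1968
  seal failure: 0.29 × (1 − 0.88) = 0.0348
Bayes factor = 0.1968 / 0.0348 ≈ 5.66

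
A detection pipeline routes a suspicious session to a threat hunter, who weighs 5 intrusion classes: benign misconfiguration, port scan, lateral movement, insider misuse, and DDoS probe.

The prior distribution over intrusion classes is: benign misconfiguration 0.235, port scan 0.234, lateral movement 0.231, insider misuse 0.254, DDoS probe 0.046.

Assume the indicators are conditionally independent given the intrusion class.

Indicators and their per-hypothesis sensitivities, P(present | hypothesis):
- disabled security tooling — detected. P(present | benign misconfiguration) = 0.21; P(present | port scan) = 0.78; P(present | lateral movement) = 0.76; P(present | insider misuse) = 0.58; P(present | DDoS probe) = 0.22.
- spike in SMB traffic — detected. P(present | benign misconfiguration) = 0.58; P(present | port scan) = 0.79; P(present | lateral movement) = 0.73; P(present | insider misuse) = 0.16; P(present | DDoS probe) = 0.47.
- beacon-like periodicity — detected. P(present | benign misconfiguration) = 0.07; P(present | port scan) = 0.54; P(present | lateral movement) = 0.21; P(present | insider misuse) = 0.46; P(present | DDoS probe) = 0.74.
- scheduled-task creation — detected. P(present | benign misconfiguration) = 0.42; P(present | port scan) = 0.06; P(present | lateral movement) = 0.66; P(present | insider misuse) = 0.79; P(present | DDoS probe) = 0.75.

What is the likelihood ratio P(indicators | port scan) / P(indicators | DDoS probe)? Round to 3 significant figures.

0.348

The Bayes factor is the ratio of the joint likelihoods of the indicator pattern under the two hypotheses.
  port scan: 0.78 × 0.79 × 0.54 × 0.06 = 0.019965
  DDoS probe: 0.22 × 0.47 × 0.74 × 0.75 = 0.057387
Bayes factor = 0.019965 / 0.057387 ≈ 0.348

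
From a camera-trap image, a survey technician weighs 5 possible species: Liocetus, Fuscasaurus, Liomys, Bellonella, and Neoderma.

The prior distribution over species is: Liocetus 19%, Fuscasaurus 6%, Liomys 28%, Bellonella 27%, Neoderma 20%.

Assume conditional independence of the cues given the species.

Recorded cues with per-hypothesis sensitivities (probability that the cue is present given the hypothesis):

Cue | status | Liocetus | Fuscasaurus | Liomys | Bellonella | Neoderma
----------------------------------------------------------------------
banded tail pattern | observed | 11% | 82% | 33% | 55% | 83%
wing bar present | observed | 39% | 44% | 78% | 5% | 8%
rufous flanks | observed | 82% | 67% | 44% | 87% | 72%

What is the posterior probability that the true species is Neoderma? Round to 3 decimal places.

0.139

By Bayes' rule with conditional independence, the unnormalized weight for each hypothesis is prior × ∏ likelihoods:
  Liocetus: 0.19 × 0.11 × 0.39 × 0.82 = 0.0066838
  Fuscasaurus: 0.06 × 0.82 × 0.44 × 0.67 = 0.014504
  Liomys: 0.28 × 0.33 × 0.78 × 0.44 = 0.031712
  Bellonella: 0.27 × 0.55 × 0.05 × 0.87 = 0.0064598
  Neoderma: 0.20 × 0.83 × 0.08 × 0.72 = 0.0095616
Normalizing constant Z = 0.0066838 + 0.014504 + 0.031712 + 0.0064598 + 0.0095616 = 0.068921.
P(Neoderma | evidence) = 0.0095616 / 0.068921 ≈ 0.139.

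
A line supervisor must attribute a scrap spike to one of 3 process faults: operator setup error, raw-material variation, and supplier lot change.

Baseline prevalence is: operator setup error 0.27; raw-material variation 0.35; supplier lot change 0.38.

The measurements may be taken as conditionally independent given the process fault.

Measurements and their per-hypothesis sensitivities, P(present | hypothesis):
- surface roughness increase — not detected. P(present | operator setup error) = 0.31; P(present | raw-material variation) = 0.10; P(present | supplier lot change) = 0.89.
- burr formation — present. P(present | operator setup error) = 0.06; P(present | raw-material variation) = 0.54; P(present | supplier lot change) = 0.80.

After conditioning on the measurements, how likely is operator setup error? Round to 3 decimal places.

0.052

For each hypothesis, the unnormalized posterior weight is prior × product of the measurement likelihoods (using 1 − P(present | H) for each absent measurement):
  operator setup error: 0.27 × (1 − 0.31) × 0.06 = 0.011178
  raw-material variation: 0.35 × (1 − 0.10) × 0.54 = 0.1701
  supplier lot change: 0.38 × (1 − 0.89) × 0.80 = 0.03344
Marginal likelihood of the evidence = 0.21472.
P(operator setup error | evidence) = 0.011178 / 0.21472 ≈ 0.052.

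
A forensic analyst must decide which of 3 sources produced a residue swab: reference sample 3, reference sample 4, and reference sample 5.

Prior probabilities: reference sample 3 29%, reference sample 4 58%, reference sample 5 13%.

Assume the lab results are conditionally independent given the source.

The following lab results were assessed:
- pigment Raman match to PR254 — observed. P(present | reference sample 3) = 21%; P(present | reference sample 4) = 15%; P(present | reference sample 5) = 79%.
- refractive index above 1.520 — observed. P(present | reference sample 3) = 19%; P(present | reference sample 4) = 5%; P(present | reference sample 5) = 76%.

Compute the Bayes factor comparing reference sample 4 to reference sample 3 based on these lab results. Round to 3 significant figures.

0.188

The Bayes factor is the ratio of the joint likelihoods of the lab result pattern under the two hypotheses.
  reference sample 4: 0.15 × 0.05 = 0.0075
  reference sample 3: 0.21 × 0.19 = 0.0399
Bayes factor = 0.0075 / 0.0399 ≈ 0.188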